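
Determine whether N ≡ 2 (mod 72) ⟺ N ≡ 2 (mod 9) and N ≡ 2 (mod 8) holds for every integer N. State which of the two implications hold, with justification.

[⇐] If N ≡ 2 (mod 9) and N ≡ 2 (mod 8), then by the Chinese remainder theorem N ≡ 2 (mod 72). This is exactly N ≡ 2 (mod 72).

[⇒] Suppose N ≡ 2 (mod 72); write N = 72j + 2. Since 9 ∣ 72, reducing mod 9 gives N ≡ 2 (mod 9); since 8 ∣ 72, reducing mod 8 gives N ≡ 2 (mod 8).

The biconditional holds.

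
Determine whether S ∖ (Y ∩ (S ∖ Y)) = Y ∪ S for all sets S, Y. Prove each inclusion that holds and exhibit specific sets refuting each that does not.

(⟹) Let x ∈ S ∖ (Y ∩ (S ∖ Y)). Then either x ∈ S and x ∉ Y; or x ∈ S ∩ Y. In each case x ∈ Y ∪ S, so S ∖ (Y ∩ (S ∖ Y)) ⊆ Y ∪ S.

(⟸) This inclusion fails. Take S = ∅, Y = {1}; then 1 ∈ Y ∪ S but 1 ∉ S ∖ (Y ∩ (S ∖ Y)).

The sets are not equal: only the forward inclusion holds.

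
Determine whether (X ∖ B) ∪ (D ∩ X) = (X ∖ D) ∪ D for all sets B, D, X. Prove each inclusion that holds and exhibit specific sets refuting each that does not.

(⊇) This inclusion fails. Take B = ∅, D = {1}, X = ∅; then 1 ∈ (X ∖ D) ∪ D but 1 ∉ (X ∖ B) ∪ (D ∩ X).

(⊆) Let x ∈ (X ∖ B) ∪ (D ∩ X). Then either x ∈ X and x ∉ B, D; or x ∈ D ∩ X and x ∉ B; or x ∈ B ∩ D ∩ X. In each case x ∈ (X ∖ D) ∪ D, so (X ∖ B) ∪ (D ∩ X) ⊆ (X ∖ D) ∪ D.

Only the forward inclusion holds.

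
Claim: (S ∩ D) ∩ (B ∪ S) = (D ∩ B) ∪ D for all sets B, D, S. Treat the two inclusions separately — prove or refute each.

(⊆) holds; (⊇) fails.

Forward inclusion. Let x ∈ (S ∩ D) ∩ (B ∪ S). Then either x ∈ D ∩ S and x ∉ B; or x ∈ B ∩ D ∩ S. In each case x ∈ (D ∩ B) ∪ D, so (S ∩ D) ∩ (B ∪ S) ⊆ (D ∩ B) ∪ D.

Reverse inclusion. This inclusion fails. Take B = ∅, D = {1}, S = ∅; then 1 ∈ (D ∩ B) ∪ D but 1 ∉ (S ∩ D) ∩ (B ∪ S).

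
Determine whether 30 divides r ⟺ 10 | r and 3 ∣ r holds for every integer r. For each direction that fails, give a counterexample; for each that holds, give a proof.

(→) If 30 ∣ r, write r = 30q. Since 30 = 3·10, r = 10·(3q), so 10 ∣ r; and since 30 = 10·3, r = 3·(10q), so 3 ∣ r.

(←) Suppose 10 ∣ r and 3 ∣ r. Any common multiple of 10 and 3 is a multiple of their lcm; here gcd(10, 3) = 1, so lcm(10, 3) = 10·3 = 30, so 30 ∣ r.

Both directions hold.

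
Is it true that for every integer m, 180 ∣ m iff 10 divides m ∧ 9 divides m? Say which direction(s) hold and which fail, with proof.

The forward direction holds; the converse fails.

[⇐] This fails: take m = 90. Both 10 ∣ 90 and 9 ∣ 90, yet 90 is not a multiple of 180 (since 90 = 0·180 + 90), so 180 ∤ 90.

[⇒] If 180 ∣ m, write m = 180q. Since 180 = 18·10, m = 10·(18q), so 10 ∣ m; and since 180 = 20·9, m = 9·(20q), so 9 ∣ m.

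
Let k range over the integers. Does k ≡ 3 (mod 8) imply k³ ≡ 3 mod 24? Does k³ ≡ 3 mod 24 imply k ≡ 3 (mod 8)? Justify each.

Not equivalent: only (⇐) holds.

(⟹) This fails: take k = 11. Then 11 ≡ 3 (mod 8), but 11³ = 1331 ≡ 11 (mod 24), not 3.

(⟸) Conversely, the residues r modulo 24 with r³ ≡ 3 (mod 24) are exactly {3}, and each is ≡ 3 (mod 8).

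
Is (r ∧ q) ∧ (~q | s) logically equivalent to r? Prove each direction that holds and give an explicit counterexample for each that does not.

Forward direction. Assume the antecedent. If s is true, the antecedent forces (s = T, r = T, q = T), and r holds there. If s is false, the antecedent cannot hold. Either way r holds.

Converse. This fails. Under s = F, r = T, q = F, the left side is false but the right side is true.

The forward direction holds; the converse fails.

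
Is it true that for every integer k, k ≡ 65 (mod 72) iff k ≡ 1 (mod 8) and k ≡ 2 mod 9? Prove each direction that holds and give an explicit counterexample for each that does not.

Both directions hold.

(⟹) Suppose k ≡ 65 (mod 72); write k = 72j + 65. Since 8 ∣ 72, reducing mod 8 gives k ≡ 65 ≡ 1 (mod 8); since 9 ∣ 72, reducing mod 9 gives k ≡ 65 ≡ 2 (mod 9).

(⟸) Conversely, if k ≡ 1 (mod 8) and k ≡ 2 (mod 9), then by the Chinese remainder theorem k ≡ 65 (mod 72). This is exactly k ≡ 65 (mod 72).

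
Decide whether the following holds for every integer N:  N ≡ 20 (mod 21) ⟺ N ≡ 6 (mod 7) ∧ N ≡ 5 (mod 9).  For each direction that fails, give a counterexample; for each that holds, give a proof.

(⟹) This fails: N = 20 gives 20 ≡ 20 (mod 21) but 20 ≡ 2 (mod 9), so the conjunction on the right does not hold.

(⟸) Conversely, if N ≡ 6 (mod 7) and N ≡ 5 (mod 9), then by the Chinese remainder theorem N ≡ 41 (mod 63). Since 41 ≡ 20 (mod 21) and 21 ∣ 63, we get N ≡ 20 (mod 21).

The forward direction fails; the converse holds.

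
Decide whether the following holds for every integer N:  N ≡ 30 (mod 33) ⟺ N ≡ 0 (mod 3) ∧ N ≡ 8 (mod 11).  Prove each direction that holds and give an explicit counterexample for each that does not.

(⟹) Suppose N ≡ 30 (mod 33); write N = 33j + 30. Since 3 ∣ 33, reducing mod 3 gives N ≡ 30 ≡ 0 (mod 3); since 11 ∣ 33, reducing mod 11 gives N ≡ 30 ≡ 8 (mod 11).

(⟸) Conversely, if N ≡ 0 (mod 3) and N ≡ 8 (mod 11), then by the Chinese remainder theorem N ≡ 30 (mod 33). This is exactly N ≡ 30 (mod 33).

Equivalent; both directions hold.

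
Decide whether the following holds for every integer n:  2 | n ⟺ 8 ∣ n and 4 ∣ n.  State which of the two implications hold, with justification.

[⇒] This fails: take n = 2. Certainly 2 ∣ 2, but 8 ∤ 2.

[⇐] Suppose 8 ∣ n and 4 ∣ n. Any common multiple of 8 and 4 is a multiple of their lcm; here lcm(8, 4) = 8·4/gcd(8, 4) = 32/4 = 8, so 8 ∣ n. Since 2 ∣ 8, it follows that 2 ∣ n.

(⇒) fails; (⇐) holds.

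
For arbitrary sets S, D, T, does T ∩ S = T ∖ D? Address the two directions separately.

(⊆) fails and (⊇) fails.

(⊆) This inclusion fails. Take S = {1}, D = {1}, T = {1}; then 1 ∈ T ∩ S but 1 ∉ T ∖ D.

(⊇) This inclusion fails. Take S = ∅, D = ∅, T = {1}; then 1 ∈ T ∖ D but 1 ∉ T ∩ S.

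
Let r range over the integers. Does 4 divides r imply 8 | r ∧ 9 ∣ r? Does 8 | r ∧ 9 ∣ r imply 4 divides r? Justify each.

[⇒] This fails: take r = 4. Certainly 4 ∣ 4, but 8 ∤ 4.

[⇐] Suppose 8 ∣ r and 9 ∣ r. Any common multiple of 8 and 9 is a multiple of their lcm; here gcd(8, 9) = 1, so lcm(8, 9) = 8·9 = 72, so 72 ∣ r. Since 4 ∣ 72, it follows that 4 ∣ r.

Not equivalent: only (⇐) holds.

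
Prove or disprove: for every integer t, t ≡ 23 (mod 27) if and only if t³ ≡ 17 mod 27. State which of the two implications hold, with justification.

[⇒] Suppose t ≡ 23 (mod 27). Write t = 27j + 23. Then (27j + 23)³ = 19683j³ + 50301j² + 42849j + 12167 = 27(729j³ + 1863j² + 1587j + 450) + 17, so t³ ≡ 17 (mod 27).

[⇐] This fails: take t = 5. Then 5³ = 125 ≡ 17 (mod 27), yet 5 ≡ 5 (mod 27), not 23.

Not equivalent: only (⇒) holds.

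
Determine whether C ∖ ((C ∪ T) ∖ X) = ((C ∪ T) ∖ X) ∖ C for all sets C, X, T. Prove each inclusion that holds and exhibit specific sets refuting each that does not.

(⊆) fails and (⊇) fails.

(⟹) This inclusion fails. Take C = {1}, X = {1}, T = ∅; then 1 ∈ C ∖ ((C ∪ T) ∖ X) but 1 ∉ ((C ∪ T) ∖ X) ∖ C.

(⟸) This inclusion fails. Take C = ∅, X = ∅, T = {1}; then 1 ∈ ((C ∪ T) ∖ X) ∖ C but 1 ∉ C ∖ ((C ∪ T) ∖ X).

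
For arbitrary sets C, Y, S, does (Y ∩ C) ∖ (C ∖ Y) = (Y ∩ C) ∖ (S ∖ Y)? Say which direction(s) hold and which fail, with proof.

(⟹) Let x ∈ (Y ∩ C) ∖ (C ∖ Y). Then either x ∈ C ∩ Y and x ∉ S; or x ∈ C ∩ Y ∩ S. In each case x ∈ (Y ∩ C) ∖ (S ∖ Y), so (Y ∩ C) ∖ (C ∖ Y) ⊆ (Y ∩ C) ∖ (S ∖ Y).

(⟸) Let x ∈ (Y ∩ C) ∖ (S ∖ Y). Then either x ∈ C ∩ Y and x ∉ S; or x ∈ C ∩ Y ∩ S. In each case x ∈ (Y ∩ C) ∖ (C ∖ Y), so (Y ∩ C) ∖ (S ∖ Y) ⊆ (Y ∩ C) ∖ (C ∖ Y).

Both inclusions hold.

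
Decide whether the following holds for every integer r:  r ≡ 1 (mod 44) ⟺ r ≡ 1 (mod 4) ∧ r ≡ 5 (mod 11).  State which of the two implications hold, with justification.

Both directions fail.

[⇒] This fails: r = 1 gives 1 ≡ 1 (mod 44) but 1 ≡ 1 (mod 11), so the conjunction on the right does not hold.

[⇐] This fails: r = 5 satisfies both congruences on the right (5 ≡ 1 mod 4 and 5 ≡ 5 mod 11) yet 5 ≡ 5 (mod 44), not 1.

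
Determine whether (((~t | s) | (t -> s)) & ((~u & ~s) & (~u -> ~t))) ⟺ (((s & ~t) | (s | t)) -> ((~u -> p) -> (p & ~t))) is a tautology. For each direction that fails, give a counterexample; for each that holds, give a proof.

Only the forward implication holds.

(⟹) Assume the antecedent. If s is true, the antecedent cannot hold. If s is false, the antecedent forces (s = F, p = F, t = F, u = F) or (s = F, p = T, t = F, u = F), and the consequent holds there. Either way the consequent holds.

(⟸) This fails. Under s = T, p = F, t = F, u = F, the left side is false but the right side is true.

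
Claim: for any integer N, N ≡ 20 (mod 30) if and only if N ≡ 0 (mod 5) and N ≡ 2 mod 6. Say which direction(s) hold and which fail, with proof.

Converse. If N ≡ 0 (mod 5) and N ≡ 2 (mod 6), then by the Chinese remainder theorem N ≡ 20 (mod 30). This is exactly N ≡ 20 (mod 30).

Forward direction. Suppose N ≡ 20 (mod 30); write N = 30j + 20. Since 5 ∣ 30, reducing mod 5 gives N ≡ 20 ≡ 0 (mod 5); since 6 ∣ 30, reducing mod 6 gives N ≡ 20 ≡ 2 (mod 6).

Both directions hold.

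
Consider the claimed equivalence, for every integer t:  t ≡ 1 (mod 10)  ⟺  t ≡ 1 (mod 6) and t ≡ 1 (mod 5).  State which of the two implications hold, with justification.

(⇒) fails; (⇐) holds.

Forward direction. This fails: t = 11 gives 11 ≡ 1 (mod 10) but 11 ≡ 5 (mod 6), so the conjunction on the right does not hold.

Converse. If t ≡ 1 (mod 6) and t ≡ 1 (mod 5), then by the Chinese remainder theorem t ≡ 1 (mod 30). Since 1 ≡ 1 (mod 10) and 10 ∣ 30, we get t ≡ 1 (mod 10).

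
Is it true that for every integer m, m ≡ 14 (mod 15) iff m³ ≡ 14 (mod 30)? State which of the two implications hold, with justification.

(→) This fails: take m = 29. Then 29 ≡ 14 (mod 15), but 29³ = 24389 ≡ 29 (mod 30), not 14.

(←) Conversely, the residues r modulo 30 with r³ ≡ 14 (mod 30) are exactly {14}, and each is ≡ 14 (mod 15).

(⇒) fails; (⇐) holds.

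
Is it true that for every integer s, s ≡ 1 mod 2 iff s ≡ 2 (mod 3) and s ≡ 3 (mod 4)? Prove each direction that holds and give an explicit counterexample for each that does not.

Forward direction. This fails: s = 1 gives 1 ≡ 1 (mod 2) but 1 ≡ 1 (mod 3), so the conjunction on the right does not hold.

Converse. If s ≡ 2 (mod 3) and s ≡ 3 (mod 4), then by the Chinese remainder theorem s ≡ 11 (mod 12). Since 11 ≡ 1 (mod 2) and 2 ∣ 12, we get s ≡ 1 (mod 2).

(⇒) fails; (⇐) holds.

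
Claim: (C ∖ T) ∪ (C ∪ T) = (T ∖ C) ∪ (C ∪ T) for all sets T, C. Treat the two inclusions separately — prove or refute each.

The two sets are equal.

(⟹) Let x ∈ (C ∖ T) ∪ (C ∪ T). Then either x ∈ T and x ∉ C; or x ∈ C and x ∉ T; or x ∈ T ∩ C. In each case x ∈ (T ∖ C) ∪ (C ∪ T), so (C ∖ T) ∪ (C ∪ T) ⊆ (T ∖ C) ∪ (C ∪ T).

(⟸) Let x ∈ (T ∖ C) ∪ (C ∪ T). Then either x ∈ T and x ∉ C; or x ∈ C and x ∉ T; or x ∈ T ∩ C. In each case x ∈ (C ∖ T) ∪ (C ∪ T), so (T ∖ C) ∪ (C ∪ T) ⊆ (C ∖ T) ∪ (C ∪ T).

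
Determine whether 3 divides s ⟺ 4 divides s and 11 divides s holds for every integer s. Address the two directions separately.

(⇒) This fails: take s = 3. Certainly 3 ∣ 3, but 4 ∤ 3.

(⇐) This fails: take s = 44. Both 4 ∣ 44 and 11 ∣ 44, yet 44 is not a multiple of 3 (since 44 = 14·3 + 2), so 3 ∤ 44.

Both directions fail.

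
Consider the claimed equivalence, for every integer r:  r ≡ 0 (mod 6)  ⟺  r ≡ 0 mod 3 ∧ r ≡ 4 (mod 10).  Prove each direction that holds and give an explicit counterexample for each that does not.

(⇐) If r ≡ 0 (mod 3) and r ≡ 4 (mod 10), then by the Chinese remainder theorem r ≡ 24 (mod 30). Since 24 ≡ 0 (mod 6) and 6 ∣ 30, we get r ≡ 0 (mod 6).

(⇒) This fails: r = 0 gives 0 ≡ 0 (mod 6) but 0 ≡ 0 (mod 10), so the conjunction on the right does not hold.

Only the reverse direction holds.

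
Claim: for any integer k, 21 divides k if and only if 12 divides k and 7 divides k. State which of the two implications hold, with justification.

Forward direction. This fails: take k = 21. Certainly 21 ∣ 21, but 12 ∤ 21.

Converse. Suppose 12 ∣ k and 7 ∣ k. Any common multiple of 12 and 7 is a multiple of their lcm; here gcd(12, 7) = 1, so lcm(12, 7) = 12·7 = 84, so 84 ∣ k. Since 21 ∣ 84, it follows that 21 ∣ k.

Not equivalent: only (⇐) holds.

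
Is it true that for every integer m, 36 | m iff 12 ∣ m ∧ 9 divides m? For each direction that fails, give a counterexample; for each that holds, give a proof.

(→) If 36 ∣ m, write m = 36q. Since 36 = 3·12, m = 12·(3q), so 12 ∣ m; and since 36 = 4·9, m = 9·(4q), so 9 ∣ m.

(←) Suppose 12 ∣ m and 9 ∣ m. Any common multiple of 12 and 9 is a multiple of their lcm; here lcm(12, 9) = 12·9/gcd(12, 9) = 108/3 = 36, so 36 ∣ m.

Both directions hold; the statement is true.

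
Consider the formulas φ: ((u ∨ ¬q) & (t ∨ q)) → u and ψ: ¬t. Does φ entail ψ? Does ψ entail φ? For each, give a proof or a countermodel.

Not equivalent: only (⇐) holds.

[⇐] Assume the antecedent. If t is true, the antecedent cannot hold. If t is false, ((u ∨ ¬q) & (t ∨ q)) → u reduces to true regardless of the other variables. Either way ((u ∨ ¬q) & (t ∨ q)) → u holds.

[⇒] This fails. Under t = T, u = T, q = F, the left side is true but the right side is false.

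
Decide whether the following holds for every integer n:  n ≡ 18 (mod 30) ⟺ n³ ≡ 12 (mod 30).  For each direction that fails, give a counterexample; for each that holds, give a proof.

(⇒) Suppose n ≡ 18 (mod 30). Write n = 30j + 18. Then (30j + 18)³ = 27000j³ + 48600j² + 29160j + 5832 = 30(900j³ + 1620j² + 972j + 194) + 12, so n³ ≡ 12 (mod 30).

(⇐) Conversely, suppose n³ ≡ 12 (mod 30). The only residue r in {0, …, 29} with r³ ≡ 12 (mod 30) is r = 18, so n ≡ 18 (mod 30).

Equivalent; both directions hold.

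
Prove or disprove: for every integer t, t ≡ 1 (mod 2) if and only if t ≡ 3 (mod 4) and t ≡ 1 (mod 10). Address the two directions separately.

(⟹) This fails: t = 1 gives 1 ≡ 1 (mod 2) but 1 ≡ 1 (mod 4), so the conjunction on the right does not hold.

(⟸) Conversely, if t ≡ 3 (mod 4) and t ≡ 1 (mod 10), then by the Chinese remainder theorem t ≡ 11 (mod 20). Since 11 ≡ 1 (mod 2) and 2 ∣ 20, we get t ≡ 1 (mod 2).

Only the reverse direction holds.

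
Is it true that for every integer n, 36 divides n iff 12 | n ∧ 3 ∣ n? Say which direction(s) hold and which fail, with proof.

Only the forward implication holds.

[⇒] If 36 ∣ n, write n = 36q. Since 36 = 3·12, n = 12·(3q), so 12 ∣ n; and since 36 = 12·3, n = 3·(12q), so 3 ∣ n.

[⇐] This fails: take n = 12. Both 12 ∣ 12 and 3 ∣ 12, yet 12 is not a multiple of 36 (since 12 = 0·36 + 12), so 36 ∤ 12.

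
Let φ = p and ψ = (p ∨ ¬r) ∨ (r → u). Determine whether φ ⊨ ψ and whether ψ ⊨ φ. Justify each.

(→) Assume the antecedent. If r is true, the antecedent forces (r = T, p = T, u = F) or (r = T, p = T, u = T), and (p ∨ ¬r) ∨ (r → u) holds there. If r is false, (p ∨ ¬r) ∨ (r → u) reduces to true regardless of the other variables. Either way (p ∨ ¬r) ∨ (r → u) holds.

(←) This fails. Under r = F, p = F, u = F, the left side is false but the right side is true.

The forward direction holds; the converse fails.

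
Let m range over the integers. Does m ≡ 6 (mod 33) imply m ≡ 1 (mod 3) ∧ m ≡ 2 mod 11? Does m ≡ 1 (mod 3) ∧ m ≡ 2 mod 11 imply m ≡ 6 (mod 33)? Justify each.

Forward direction. This fails: m = 6 gives 6 ≡ 6 (mod 33) but 6 ≡ 0 (mod 3), so the conjunction on the right does not hold.

Converse. This fails: m = 13 satisfies both congruences on the right (13 ≡ 1 mod 3 and 13 ≡ 2 mod 11) yet 13 ≡ 13 (mod 33), not 6.

Neither direction holds.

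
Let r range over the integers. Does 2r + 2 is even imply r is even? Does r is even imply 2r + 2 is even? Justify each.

Only the converse holds.

(⟸) Suppose r is even. Since 2 is even, 2r is even for every r, so 2r + 2 has the same parity as 2, which is even. Hence 2r + 2 is even.

(⟹) This fails: take r = 5. Then 2r + 2 = 12, which is even, yet r = 5 is odd, not even.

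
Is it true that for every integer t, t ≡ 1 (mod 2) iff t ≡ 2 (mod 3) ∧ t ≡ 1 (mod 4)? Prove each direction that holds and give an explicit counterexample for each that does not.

(←) If t ≡ 2 (mod 3) and t ≡ 1 (mod 4), then by the Chinese remainder theorem t ≡ 5 (mod 12). Since 5 ≡ 1 (mod 2) and 2 ∣ 12, we get t ≡ 1 (mod 2).

(→) This fails: t = 1 gives 1 ≡ 1 (mod 2) but 1 ≡ 1 (mod 3), so the conjunction on the right does not hold.

Only the converse holds.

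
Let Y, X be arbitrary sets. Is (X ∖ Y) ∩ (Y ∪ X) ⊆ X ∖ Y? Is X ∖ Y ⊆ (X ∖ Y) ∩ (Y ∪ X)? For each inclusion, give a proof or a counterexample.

The two sets are equal.

(⊆) Let x ∈ (X ∖ Y) ∩ (Y ∪ X). Then x ∈ X and x ∉ Y, from which x ∈ X ∖ Y.

(⊇) Let x ∈ X ∖ Y. Then x ∈ X and x ∉ Y, from which x ∈ (X ∖ Y) ∩ (Y ∪ X).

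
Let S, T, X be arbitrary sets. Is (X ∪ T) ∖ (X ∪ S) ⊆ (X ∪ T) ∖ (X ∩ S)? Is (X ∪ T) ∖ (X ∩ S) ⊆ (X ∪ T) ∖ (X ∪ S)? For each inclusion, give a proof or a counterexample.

Only the forward inclusion holds.

Forward inclusion. Let x ∈ (X ∪ T) ∖ (X ∪ S). Then x ∈ T and x ∉ S, X, from which x ∈ (X ∪ T) ∖ (X ∩ S).

Reverse inclusion. This inclusion fails. Take S = {1}, T = {1}, X = ∅; then 1 ∈ (X ∪ T) ∖ (X ∩ S) but 1 ∉ (X ∪ T) ∖ (X ∪ S).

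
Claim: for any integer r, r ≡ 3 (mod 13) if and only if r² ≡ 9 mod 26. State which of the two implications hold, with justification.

Forward direction. This fails: take r = 16. Then 16 ≡ 3 (mod 13), but 16² = 256 ≡ 22 (mod 26), not 9.

Converse. This fails: take r = 23. Then 23² = 529 ≡ 9 (mod 26), yet 23 ≡ 10 (mod 13), not 3.

(⇒) fails and (⇐) fails.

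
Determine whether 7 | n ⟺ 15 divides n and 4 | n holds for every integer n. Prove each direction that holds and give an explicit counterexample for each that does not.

(⇒) fails and (⇐) fails.

[⇒] This fails: take n = 7. Certainly 7 ∣ 7, but 15 ∤ 7.

[⇐] This fails: take n = 60. Both 15 ∣ 60 and 4 ∣ 60, yet 60 is not a multiple of 7 (since 60 = 8·7 + 4), so 7 ∤ 60.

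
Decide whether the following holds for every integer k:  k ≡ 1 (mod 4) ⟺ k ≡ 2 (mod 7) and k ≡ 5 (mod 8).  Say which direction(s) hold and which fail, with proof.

Only the reverse direction holds.

[⇒] This fails: k = 1 gives 1 ≡ 1 (mod 4) but 1 ≡ 1 (mod 7), so the conjunction on the right does not hold.

[⇐] Conversely, if k ≡ 2 (mod 7) and k ≡ 5 (mod 8), then by the Chinese remainder theorem k ≡ 37 (mod 56). Since 37 ≡ 1 (mod 4) and 4 ∣ 56, we get k ≡ 1 (mod 4).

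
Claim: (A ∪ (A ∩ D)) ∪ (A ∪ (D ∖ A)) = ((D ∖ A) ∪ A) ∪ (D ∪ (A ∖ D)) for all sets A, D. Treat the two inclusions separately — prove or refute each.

Reverse inclusion. Let x ∈ ((D ∖ A) ∪ A) ∪ (D ∪ (A ∖ D)). Then either x ∈ A and x ∉ D; or x ∈ D and x ∉ A; or x ∈ A ∩ D. In each case x ∈ (A ∪ (A ∩ D)) ∪ (A ∪ (D ∖ A)), so ((D ∖ A) ∪ A) ∪ (D ∪ (A ∖ D)) ⊆ (A ∪ (A ∩ D)) ∪ (A ∪ (D ∖ A)).

Forward inclusion. Let x ∈ (A ∪ (A ∩ D)) ∪ (A ∪ (D ∖ A)). Then either x ∈ A and x ∉ D; or x ∈ D and x ∉ A; or x ∈ A ∩ D. In each case x ∈ ((D ∖ A) ∪ A) ∪ (D ∪ (A ∖ D)), so (A ∪ (A ∩ D)) ∪ (A ∪ (D ∖ A)) ⊆ ((D ∖ A) ∪ A) ∪ (D ∪ (A ∖ D)).

The two sets are equal.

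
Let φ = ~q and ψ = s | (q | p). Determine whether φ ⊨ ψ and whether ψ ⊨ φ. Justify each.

(⇒) This fails. Under s = F, p = F, q = F, the left side is true but the right side is false.

(⇐) This fails. Under s = F, p = F, q = T, the left side is false but the right side is true.

(⇒) fails and (⇐) fails.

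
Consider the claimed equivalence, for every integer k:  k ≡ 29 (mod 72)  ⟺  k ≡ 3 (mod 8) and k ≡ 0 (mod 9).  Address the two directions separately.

Both directions fail.

(→) This fails: k = 29 gives 29 ≡ 29 (mod 72) but 29 ≡ 5 (mod 8), so the conjunction on the right does not hold.

(←) This fails: k = 27 satisfies both congruences on the right (27 ≡ 3 mod 8 and 27 ≡ 0 mod 9) yet 27 ≡ 27 (mod 72), not 29.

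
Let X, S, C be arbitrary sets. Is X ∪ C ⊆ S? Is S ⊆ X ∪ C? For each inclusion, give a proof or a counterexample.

Neither inclusion holds.

Forward inclusion. This inclusion fails. Take X = {1}, S = ∅, C = ∅; then 1 ∈ X ∪ C but 1 ∉ S.

Reverse inclusion. This inclusion fails. Take X = ∅, S = {1}, C = ∅; then 1 ∈ S but 1 ∉ X ∪ C.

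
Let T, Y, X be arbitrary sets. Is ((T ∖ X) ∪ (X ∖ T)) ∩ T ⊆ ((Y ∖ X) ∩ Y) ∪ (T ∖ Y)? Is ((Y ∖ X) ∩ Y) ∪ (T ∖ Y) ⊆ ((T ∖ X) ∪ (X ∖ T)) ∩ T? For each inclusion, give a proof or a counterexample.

(⟹) Let x ∈ ((T ∖ X) ∪ (X ∖ T)) ∩ T. Then either x ∈ T and x ∉ Y, X; or x ∈ T ∩ Y and x ∉ X. In each case x ∈ ((Y ∖ X) ∩ Y) ∪ (T ∖ Y), so ((T ∖ X) ∪ (X ∖ T)) ∩ T ⊆ ((Y ∖ X) ∩ Y) ∪ (T ∖ Y).

(⟸) This inclusion fails. Take T = ∅, Y = {1}, X = ∅; then 1 ∈ ((Y ∖ X) ∩ Y) ∪ (T ∖ Y) but 1 ∉ ((T ∖ X) ∪ (X ∖ T)) ∩ T.

The sets are not equal: only the forward inclusion holds.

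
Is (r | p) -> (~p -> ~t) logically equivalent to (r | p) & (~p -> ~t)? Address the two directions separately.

Forward direction. This fails. Under r = F, p = F, t = F, the left side is true but the right side is false.

Converse. Assume the antecedent. If p is true, (r | p) -> (~p -> ~t) reduces to true regardless of the other variables. If p is false, the antecedent forces (r = T, p = F, t = F), and (r | p) -> (~p -> ~t) holds there. Either way (r | p) -> (~p -> ~t) holds.

Only the converse holds.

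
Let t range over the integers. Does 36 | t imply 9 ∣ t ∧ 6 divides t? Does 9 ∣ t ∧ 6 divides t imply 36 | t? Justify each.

Only the forward implication holds.

[⇒] If 36 ∣ t, write t = 36q. Since 36 = 4·9, t = 9·(4q), so 9 ∣ t; and since 36 = 6·6, t = 6·(6q), so 6 ∣ t.

[⇐] This fails: take t = 18. Both 9 ∣ 18 and 6 ∣ 18, yet 18 is not a multiple of 36 (since 18 = 0·36 + 18), so 36 ∤ 18.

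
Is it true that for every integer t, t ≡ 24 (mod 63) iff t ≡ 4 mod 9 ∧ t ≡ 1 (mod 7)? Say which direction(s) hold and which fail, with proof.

(→) This fails: t = 24 gives 24 ≡ 24 (mod 63) but 24 ≡ 6 (mod 9), so the conjunction on the right does not hold.

(←) This fails: t = 22 satisfies both congruences on the right (22 ≡ 4 mod 9 and 22 ≡ 1 mod 7) yet 22 ≡ 22 (mod 63), not 24.

Both directions fail.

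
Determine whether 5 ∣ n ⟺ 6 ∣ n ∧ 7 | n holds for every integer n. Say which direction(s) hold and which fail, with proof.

(⟹) This fails: take n = 5. Certainly 5 ∣ 5, but 6 ∤ 5.

(⟸) This fails: take n = 42. Both 6 ∣ 42 and 7 ∣ 42, yet 42 is not a multiple of 5 (since 42 = 8·5 + 2), so 5 ∤ 42.

Neither implication holds.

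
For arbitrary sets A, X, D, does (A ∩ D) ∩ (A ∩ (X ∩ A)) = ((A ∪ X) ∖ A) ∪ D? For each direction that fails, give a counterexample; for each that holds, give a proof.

(⊇) This inclusion fails. Take A = ∅, X = {1}, D = ∅; then 1 ∈ ((A ∪ X) ∖ A) ∪ D but 1 ∉ (A ∩ D) ∩ (A ∩ (X ∩ A)).

(⊆) Let x ∈ (A ∩ D) ∩ (A ∩ (X ∩ A)). Then x ∈ A ∩ X ∩ D, from which x ∈ ((A ∪ X) ∖ A) ∪ D.

The sets are not equal: only the forward inclusion holds.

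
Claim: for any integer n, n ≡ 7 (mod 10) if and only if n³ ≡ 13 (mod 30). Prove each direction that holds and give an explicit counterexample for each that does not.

Only the reverse direction holds.

[⇒] This fails: take n = 17. Then 17 ≡ 7 (mod 10), but 17³ = 4913 ≡ 23 (mod 30), not 13.

[⇐] Conversely, the residues r modulo 30 with r³ ≡ 13 (mod 30) are exactly {7}, and each is ≡ 7 (mod 10).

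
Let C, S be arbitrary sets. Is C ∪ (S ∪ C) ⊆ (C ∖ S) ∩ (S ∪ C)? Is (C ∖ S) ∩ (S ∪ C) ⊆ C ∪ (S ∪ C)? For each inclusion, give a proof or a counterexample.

(⊆) This inclusion fails. Take C = ∅, S = {1}; then 1 ∈ C ∪ (S ∪ C) but 1 ∉ (C ∖ S) ∩ (S ∪ C).

(⊇) Let x ∈ (C ∖ S) ∩ (S ∪ C). Then x ∈ C and x ∉ S, from which x ∈ C ∪ (S ∪ C).

(⊆) fails; (⊇) holds.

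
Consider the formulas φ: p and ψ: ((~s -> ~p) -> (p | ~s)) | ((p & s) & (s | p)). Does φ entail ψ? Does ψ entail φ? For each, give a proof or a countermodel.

(⇒) holds; (⇐) fails.

(←) This fails. Under p = F, s = F, the left side is false but the right side is true.

(→) Assume the antecedent. If p is true, the consequent reduces to true regardless of the other variables. If p is false, the antecedent cannot hold. Either way the consequent holds.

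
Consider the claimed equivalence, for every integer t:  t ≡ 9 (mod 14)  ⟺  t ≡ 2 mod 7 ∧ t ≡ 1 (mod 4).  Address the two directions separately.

(⇒) fails; (⇐) holds.

(⟹) This fails: t = 23 gives 23 ≡ 9 (mod 14) but 23 ≡ 3 (mod 4), so the conjunction on the right does not hold.

(⟸) Conversely, if t ≡ 2 (mod 7) and t ≡ 1 (mod 4), then by the Chinese remainder theorem t ≡ 9 (mod 28). Since 9 ≡ 9 (mod 14) and 14 ∣ 28, we get t ≡ 9 (mod 14).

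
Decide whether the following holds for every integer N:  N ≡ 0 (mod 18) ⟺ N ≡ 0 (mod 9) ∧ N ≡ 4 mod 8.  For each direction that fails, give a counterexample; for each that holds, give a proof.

(⇒) This fails: N = 0 gives 0 ≡ 0 (mod 18) but 0 ≡ 0 (mod 8), so the conjunction on the right does not hold.

(⇐) Conversely, if N ≡ 0 (mod 9) and N ≡ 4 (mod 8), then by the Chinese remainder theorem N ≡ 36 (mod 72). Since 36 ≡ 0 (mod 18) and 18 ∣ 72, we get N ≡ 0 (mod 18).

Not equivalent: only (⇐) holds.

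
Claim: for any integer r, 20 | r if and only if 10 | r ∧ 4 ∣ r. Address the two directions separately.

Equivalent; both directions hold.

[⇐] Suppose 10 ∣ r and 4 ∣ r. Any common multiple of 10 and 4 is a multiple of their lcm; here lcm(10, 4) = 10·4/gcd(10, 4) = 40/2 = 20, so 20 ∣ r.

[⇒] If 20 ∣ r, write r = 20q. Since 20 = 2·10, r = 10·(2q), so 10 ∣ r; and since 20 = 5·4, r = 4·(5q), so 4 ∣ r.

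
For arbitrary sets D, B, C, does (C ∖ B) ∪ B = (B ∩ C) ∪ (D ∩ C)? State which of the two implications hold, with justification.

Forward inclusion. This inclusion fails. Take D = ∅, B = {1}, C = ∅; then 1 ∈ (C ∖ B) ∪ B but 1 ∉ (B ∩ C) ∪ (D ∩ C).

Reverse inclusion. Let x ∈ (B ∩ C) ∪ (D ∩ C). Then either x ∈ D ∩ C and x ∉ B; or x ∈ B ∩ C and x ∉ D; or x ∈ D ∩ B ∩ C. In each case x ∈ (C ∖ B) ∪ B, so (B ∩ C) ∪ (D ∩ C) ⊆ (C ∖ B) ∪ B.

(⊆) fails; (⊇) holds.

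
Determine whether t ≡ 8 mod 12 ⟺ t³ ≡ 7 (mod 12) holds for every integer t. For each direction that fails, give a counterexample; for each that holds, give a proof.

Forward direction. This fails: take t = 8. Then 8 ≡ 8 (mod 12), but 8³ = 512 ≡ 8 (mod 12), not 7.

Converse. This fails: take t = 7. Then 7³ = 343 ≡ 7 (mod 12), yet 7 ≡ 7 (mod 12), not 8.

Neither direction holds.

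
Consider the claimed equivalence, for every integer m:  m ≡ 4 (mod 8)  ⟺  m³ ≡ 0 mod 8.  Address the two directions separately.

Forward direction. Suppose m ≡ 4 (mod 8). Write m = 8j + 4. Then (8j + 4)³ = 512j³ + 768j² + 384j + 64 = 8(64j³ + 96j² + 48j + 8) + 0, so m³ ≡ 0 (mod 8).

Converse. This fails: take m = 0. Then 0³ = 0 ≡ 0 (mod 8), yet 0 ≡ 0 (mod 8), not 4.

(⇒) holds; (⇐) fails.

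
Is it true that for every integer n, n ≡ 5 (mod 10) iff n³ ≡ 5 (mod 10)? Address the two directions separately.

Both directions hold.

(⟹) Suppose n ≡ 5 (mod 10). Write n = 10j + 5. Then (10j + 5)³ = 1000j³ + 1500j² + 750j + 125 = 10(100j³ + 150j² + 75j + 12) + 5, so n³ ≡ 5 (mod 10).

(⟸) For the converse, argue contrapositively. If n ≢ 5 (mod 10), then n is congruent to one of 0, 1, 2, 3, 4, 6, 7, 8, 9 modulo 10, and these give n³ ≡ 0, 1, 8, 7, 4, 6, 3, 2, 9 respectively — never 5.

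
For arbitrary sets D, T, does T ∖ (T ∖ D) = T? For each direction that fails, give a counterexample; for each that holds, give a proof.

(⊆) Let x ∈ T ∖ (T ∖ D). Then x ∈ D ∩ T, from which x ∈ T.

(⊇) This inclusion fails. Take D = ∅, T = {1}; then 1 ∈ T but 1 ∉ T ∖ (T ∖ D).

Only the forward inclusion holds.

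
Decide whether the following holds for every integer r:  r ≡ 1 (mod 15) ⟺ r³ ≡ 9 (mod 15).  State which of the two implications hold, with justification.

Neither direction holds.

(⟹) This fails: take r = 1. Then 1 ≡ 1 (mod 15), but 1³ = 1 ≡ 1 (mod 15), not 9.

(⟸) This fails: take r = 9. Then 9³ = 729 ≡ 9 (mod 15), yet 9 ≡ 9 (mod 15), not 1.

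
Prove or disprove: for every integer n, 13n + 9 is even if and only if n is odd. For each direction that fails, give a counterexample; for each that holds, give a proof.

The biconditional holds.

(⇒) Suppose 13n + 9 is even. Since 13 is odd, 13n and n have the same parity, so 13n + 9 ≡ n + 9 (mod 2). As 9 is odd, 13n + 9 is even exactly when n is odd. Thus n is odd.

(⇐) Conversely, suppose n is odd; write n = 2j + 1. Then 13n + 9 = 13·(2j + 1) + 9 = 2·13j + 22, which is even.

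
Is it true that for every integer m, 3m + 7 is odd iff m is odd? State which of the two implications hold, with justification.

(⟹) This fails: m = 6 gives 3m + 7 = 25, which is odd, but 6 is even, not odd.

(⟸) This also fails: m = 1 is odd, but 3m + 7 = 10 is even, not odd.

Both directions fail.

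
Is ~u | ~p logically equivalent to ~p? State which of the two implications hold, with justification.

Forward direction. This fails. Under p = T, u = F, the left side is true but the right side is false.

Converse. Assume the antecedent. If p is true, the antecedent cannot hold. If p is false, ~u | ~p reduces to true regardless of the other variables. Either way ~u | ~p holds.

Only the converse holds.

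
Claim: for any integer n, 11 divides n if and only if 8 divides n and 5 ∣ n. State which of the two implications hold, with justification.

Neither direction holds.

(→) This fails: take n = 11. Certainly 11 ∣ 11, but 8 ∤ 11.

(←) This fails: take n = 40. Both 8 ∣ 40 and 5 ∣ 40, yet 40 is not a multiple of 11 (since 40 = 3·11 + 7), so 11 ∤ 40.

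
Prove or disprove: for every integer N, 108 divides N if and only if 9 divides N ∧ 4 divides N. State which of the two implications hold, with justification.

Forward direction. If 108 ∣ N, write N = 108q. Since 108 = 12·9, N = 9·(12q), so 9 ∣ N; and since 108 = 27·4, N = 4·(27q), so 4 ∣ N.

Converse. This fails: take N = 36. Both 9 ∣ 36 and 4 ∣ 36, yet 36 is not a multiple of 108 (since 36 = 0·108 + 36), so 108 ∤ 36.

The forward direction holds; the converse fails.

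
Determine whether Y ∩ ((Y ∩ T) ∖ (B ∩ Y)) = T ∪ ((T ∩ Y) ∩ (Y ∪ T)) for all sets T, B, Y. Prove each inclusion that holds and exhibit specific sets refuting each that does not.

(⟹) Let x ∈ Y ∩ ((Y ∩ T) ∖ (B ∩ Y)). Then x ∈ T ∩ Y and x ∉ B, from which x ∈ T ∪ ((T ∩ Y) ∩ (Y ∪ T)).

(⟸) This inclusion fails. Take T = {1}, B = ∅, Y = ∅; then 1 ∈ T ∪ ((T ∩ Y) ∩ (Y ∪ T)) but 1 ∉ Y ∩ ((Y ∩ T) ∖ (B ∩ Y)).

The sets are not equal: only the forward inclusion holds.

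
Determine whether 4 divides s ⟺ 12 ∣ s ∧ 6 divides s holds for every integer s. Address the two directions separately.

Not equivalent: only (⇐) holds.

Forward direction. This fails: take s = 4. Certainly 4 ∣ 4, but 12 ∤ 4.

Converse. Suppose 12 ∣ s and 6 ∣ s. Any common multiple of 12 and 6 is a multiple of their lcm; here lcm(12, 6) = 12·6/gcd(12, 6) = 72/6 = 12, so 12 ∣ s. Since 4 ∣ 12, it follows that 4 ∣ s.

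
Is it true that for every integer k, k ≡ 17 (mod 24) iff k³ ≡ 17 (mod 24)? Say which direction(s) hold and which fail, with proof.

The biconditional holds.

Forward direction. Suppose k ≡ 17 (mod 24). Write k = 24j + 17. Then (24j + 17)³ = 13824j³ + 29376j² + 20808j + 4913 = 24(576j³ + 1224j² + 867j + 204) + 17, so k³ ≡ 17 (mod 24).

Converse. Suppose k³ ≡ 17 (mod 24). The only residue r in {0, …, 23} with r³ ≡ 17 (mod 24) is r = 17, so k ≡ 17 (mod 24).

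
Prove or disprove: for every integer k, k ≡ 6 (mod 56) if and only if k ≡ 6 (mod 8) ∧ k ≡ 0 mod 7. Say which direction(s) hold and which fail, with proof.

[⇒] This fails: k = 6 gives 6 ≡ 6 (mod 56) but 6 ≡ 6 (mod 7), so the conjunction on the right does not hold.

[⇐] This fails: k = 14 satisfies both congruences on the right (14 ≡ 6 mod 8 and 14 ≡ 0 mod 7) yet 14 ≡ 14 (mod 56), not 6.

Both directions fail.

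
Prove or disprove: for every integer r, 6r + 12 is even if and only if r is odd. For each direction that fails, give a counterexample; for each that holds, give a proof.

Not equivalent: only (⇐) holds.

Converse. Suppose r is odd. Since 6 is even, 6r is even for every r, so 6r + 12 has the same parity as 12, which is even. Hence 6r + 12 is even.

Forward direction. This fails: take r = 0. Then 6r + 12 = 12, which is even, yet r = 0 is even, not odd.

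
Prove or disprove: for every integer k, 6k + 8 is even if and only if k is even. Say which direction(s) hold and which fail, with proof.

Only the reverse direction holds.

[⇒] This fails: take k = 3. Then 6k + 8 = 26, which is even, yet k = 3 is odd, not even.

[⇐] Suppose k is even. Since 6 is even, 6k is even for every k, so 6k + 8 has the same parity as 8, which is even. Hence 6k + 8 is even.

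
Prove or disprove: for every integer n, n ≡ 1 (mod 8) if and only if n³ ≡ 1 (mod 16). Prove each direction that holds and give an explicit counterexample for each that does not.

(⇒) fails; (⇐) holds.

(⟸) The residues r modulo 16 with r³ ≡ 1 (mod 16) are exactly {1}, and each is ≡ 1 (mod 8).

(⟹) This fails: take n = 9. Then 9 ≡ 1 (mod 8), but 9³ = 729 ≡ 9 (mod 16), not 1.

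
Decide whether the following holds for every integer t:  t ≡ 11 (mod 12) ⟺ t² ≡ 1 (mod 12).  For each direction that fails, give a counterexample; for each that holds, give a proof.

The forward direction holds; the converse fails.

Forward direction. Suppose t ≡ 11 (mod 12). Write t = 12j + 11. Then (12j + 11)² = 144j² + 264j + 121 = 12(12j² + 22j + 10) + 1, so t² ≡ 1 (mod 12).

Converse. This fails: take t = 1. Then 1² = 1 ≡ 1 (mod 12), yet 1 ≡ 1 (mod 12), not 11.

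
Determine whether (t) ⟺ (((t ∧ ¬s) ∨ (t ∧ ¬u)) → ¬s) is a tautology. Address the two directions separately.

(→) This fails. Under u = F, t = T, s = T, the left side is true but the right side is false.

(←) This fails. Under u = F, t = F, s = F, the left side is false but the right side is true.

Both directions fail.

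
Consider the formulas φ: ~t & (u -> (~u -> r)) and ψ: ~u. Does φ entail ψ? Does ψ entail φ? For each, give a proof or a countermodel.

Both directions fail.

(⇒) This fails. Under r = F, u = T, t = F, the left side is true but the right side is false.

(⇐) This fails. Under r = F, u = F, t = T, the left side is false but the right side is true.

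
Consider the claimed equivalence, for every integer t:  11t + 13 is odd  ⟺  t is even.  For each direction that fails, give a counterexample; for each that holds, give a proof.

(←) Suppose t is even; write t = 2j. Then 11t + 13 = 11·(2j) + 13 = 2·11j + 13, which is odd.

(→) Suppose 11t + 13 is odd. Since 11 is odd, 11t and t have the same parity, so 11t + 13 ≡ t + 13 (mod 2). As 13 is odd, 11t + 13 is odd exactly when t is even. Thus t is even.

The biconditional holds.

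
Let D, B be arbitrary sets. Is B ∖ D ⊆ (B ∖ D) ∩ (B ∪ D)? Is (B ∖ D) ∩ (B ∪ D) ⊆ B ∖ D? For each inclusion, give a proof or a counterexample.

Forward inclusion. Let x ∈ B ∖ D. Then x ∈ B and x ∉ D, from which x ∈ (B ∖ D) ∩ (B ∪ D).

Reverse inclusion. Let x ∈ (B ∖ D) ∩ (B ∪ D). Then x ∈ B and x ∉ D, from which x ∈ B ∖ D.

Both inclusions hold.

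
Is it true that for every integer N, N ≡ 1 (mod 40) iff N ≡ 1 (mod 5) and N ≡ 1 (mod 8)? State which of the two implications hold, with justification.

Both directions hold.

[⇒] Suppose N ≡ 1 (mod 40); write N = 40j + 1. Since 5 ∣ 40, reducing mod 5 gives N ≡ 1 (mod 5); since 8 ∣ 40, reducing mod 8 gives N ≡ 1 (mod 8).

[⇐] Conversely, if N ≡ 1 (mod 5) and N ≡ 1 (mod 8), then by the Chinese remainder theorem N ≡ 1 (mod 40). This is exactly N ≡ 1 (mod 40).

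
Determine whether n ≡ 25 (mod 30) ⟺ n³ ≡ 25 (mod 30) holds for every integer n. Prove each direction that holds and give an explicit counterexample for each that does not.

Both directions hold; the statement is true.

Converse. Suppose n³ ≡ 25 (mod 30). The only residue r in {0, …, 29} with r³ ≡ 25 (mod 30) is r = 25, so n ≡ 25 (mod 30).

Forward direction. Suppose n ≡ 25 (mod 30). Write n = 30j + 25. Then (30j + 25)³ = 27000j³ + 67500j² + 56250j + 15625 = 30(900j³ + 2250j² + 1875j + 520) + 25, so n³ ≡ 25 (mod 30).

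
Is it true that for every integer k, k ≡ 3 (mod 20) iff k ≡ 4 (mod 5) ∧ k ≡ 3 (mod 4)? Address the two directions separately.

Neither direction holds.

(⟹) This fails: k = 3 gives 3 ≡ 3 (mod 20) but 3 ≡ 3 (mod 5), so the conjunction on the right does not hold.

(⟸) This fails: k = 19 satisfies both congruences on the right (19 ≡ 4 mod 5 and 19 ≡ 3 mod 4) yet 19 ≡ 19 (mod 20), not 3.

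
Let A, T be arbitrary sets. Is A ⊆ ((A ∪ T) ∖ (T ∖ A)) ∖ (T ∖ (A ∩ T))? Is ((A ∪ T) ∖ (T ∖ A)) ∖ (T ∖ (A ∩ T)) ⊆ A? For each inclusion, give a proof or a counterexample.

(⊆) Let x ∈ A. Then either x ∈ A and x ∉ T; or x ∈ A ∩ T. In each case x ∈ ((A ∪ T) ∖ (T ∖ A)) ∖ (T ∖ (A ∩ T)), so A ⊆ ((A ∪ T) ∖ (T ∖ A)) ∖ (T ∖ (A ∩ T)).

(⊇) Let x ∈ ((A ∪ T) ∖ (T ∖ A)) ∖ (T ∖ (A ∩ T)). Then either x ∈ A and x ∉ T; or x ∈ A ∩ T. In each case x ∈ A, so ((A ∪ T) ∖ (T ∖ A)) ∖ (T ∖ (A ∩ T)) ⊆ A.

Both inclusions hold.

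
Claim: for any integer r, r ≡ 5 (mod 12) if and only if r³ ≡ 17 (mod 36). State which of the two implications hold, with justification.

Both directions hold; the statement is true.

(→) Suppose r ≡ 5 (mod 12). Working modulo 36, r ∈ {5, 17, 29}; for each such r, r³ ≡ 17 (mod 36).

(←) Conversely, the residues r modulo 36 with r³ ≡ 17 (mod 36) are exactly {5, 17, 29}, and each is ≡ 5 (mod 12).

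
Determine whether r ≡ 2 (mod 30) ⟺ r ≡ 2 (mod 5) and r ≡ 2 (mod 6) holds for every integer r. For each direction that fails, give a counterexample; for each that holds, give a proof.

(⇒) Suppose r ≡ 2 (mod 30); write r = 30j + 2. Since 5 ∣ 30, reducing mod 5 gives r ≡ 2 (mod 5); since 6 ∣ 30, reducing mod 6 gives r ≡ 2 (mod 6).

(⇐) Conversely, if r ≡ 2 (mod 5) and r ≡ 2 (mod 6), then by the Chinese remainder theorem r ≡ 2 (mod 30). This is exactly r ≡ 2 (mod 30).

Both directions hold; the statement is true.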